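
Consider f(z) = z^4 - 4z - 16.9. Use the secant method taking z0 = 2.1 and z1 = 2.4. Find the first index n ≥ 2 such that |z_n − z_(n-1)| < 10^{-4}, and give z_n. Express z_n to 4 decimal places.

f(2.1) = -5.851900, f(2.4) = 6.677600
z2 = 2.400000 − 6.677600·(0.300000)/(12.529500) = 2.240115;  |Δ| = 0.159885
f(2.240115) = -0.678983
z3 = 2.240115 − (-0.678983)·(-0.159885)/(-7.356583) = 2.254872;  |Δ| = 0.014757
f(2.254872) = -0.067893
z4 = 2.254872 − (-0.067893)·(0.014757)/(0.611090) = 2.256511;  |Δ| = 0.001639
f(2.256511) = 0.000817
z5 = 2.256511 − 0.000817·(0.001639)/(0.068710) = 2.256492;  |Δ| = 0.000019
|z5 − z4| = 0.000019 < 10^{-4}

n = 5, z_n = 2.2565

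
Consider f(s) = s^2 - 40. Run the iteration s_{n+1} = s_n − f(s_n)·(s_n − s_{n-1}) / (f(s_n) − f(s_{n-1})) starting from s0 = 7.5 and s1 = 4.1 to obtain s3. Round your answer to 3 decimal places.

6.374

f(7.5) = 16.25000, f(4.1) = -23.19000
s2 = 4.10000 − (-23.19000)·(4.10000 − 7.50000) / (-23.19000 − 16.25000) = 4.10000 − (78.84600)/(-39.44000) = 6.09914
f(6.09914) = -2.80052
s3 = 6.09914 − (-2.80052)·(6.09914 − 4.10000) / (-2.80052 − (-23.19000)) = 6.09914 − (-5.59862)/(20.38948) = 6.37372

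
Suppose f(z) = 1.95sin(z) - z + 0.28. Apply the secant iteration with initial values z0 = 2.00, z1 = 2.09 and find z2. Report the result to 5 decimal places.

f(2.00) = 0.0531300, f(2.09) = -0.1169816
z2 = 2.0900000 − (-0.1169816)·(2.0900000 − 2.0000000) / (-0.1169816 − 0.0531300) = 2.0900000 − (-0.0105283)/(-0.1701115) = 2.0281092

2.02811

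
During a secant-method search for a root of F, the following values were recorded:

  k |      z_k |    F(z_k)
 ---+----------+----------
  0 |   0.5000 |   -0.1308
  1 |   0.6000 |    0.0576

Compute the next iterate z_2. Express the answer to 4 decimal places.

z_2 = 0.6000 − 0.0576·(0.6000 − 0.5000) / (0.0576 − (-0.1308))
   = 0.6000 − (0.005760)/(0.188400) = 0.569427

0.5694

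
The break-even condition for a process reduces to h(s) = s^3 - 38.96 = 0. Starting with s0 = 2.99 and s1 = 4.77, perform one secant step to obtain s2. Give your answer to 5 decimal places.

3.25611

h(2.99) = -12.2291010, h(4.77) = 69.5713330
s2 = 4.7700000 − 69.5713330·(4.7700000 − 2.9900000) / (69.5713330 − (-12.2291010)) = 4.7700000 − (123.8369727)/(81.8004340) = 3.2561086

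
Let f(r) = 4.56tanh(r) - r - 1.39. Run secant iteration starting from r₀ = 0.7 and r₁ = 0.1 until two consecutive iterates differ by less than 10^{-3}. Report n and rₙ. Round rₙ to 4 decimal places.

f(0.7) = 0.665917, f(0.1) = -1.035514
r₂ = 0.100000 − (-1.035514)·(-0.600000)/(-1.701431) = 0.465168;  |Δ| = 0.365168
f(0.465168) = 0.125181
r₃ = 0.465168 − 0.125181·(0.365168)/(1.160695) = 0.425785;  |Δ| = 0.039383
f(0.425785) = 0.016390
r₄ = 0.425785 − 0.016390·(-0.039383)/(-0.108791) = 0.419852;  |Δ| = 0.005933
f(0.419852) = -0.000419
r₅ = 0.419852 − (-0.000419)·(-0.005933)/(-0.016808) = 0.419999;  |Δ| = 0.000148
|r₅ − r₄| = 0.000148 < 10^{-3}

n = 5, rₙ = 0.4200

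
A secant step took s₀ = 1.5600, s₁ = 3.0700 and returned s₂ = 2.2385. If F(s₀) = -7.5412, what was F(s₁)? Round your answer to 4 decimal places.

The secant line through (1.5600, -7.5412) and (3.0700, F(s₁)) crosses zero at s₂ = 2.2385.
So (1.5600, -7.5412), (3.0700, F(s₁)), (2.2385, 0) are collinear:
F(s₁) = -7.5412 · (3.0700 − 2.2385) / (1.5600 − 2.2385) = -7.5412 · (0.831500)/(-0.678500) = 9.241721

9.2417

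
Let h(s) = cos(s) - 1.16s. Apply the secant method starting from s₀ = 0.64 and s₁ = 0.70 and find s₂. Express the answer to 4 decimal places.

0.6735

h(0.64) = 0.059696, h(0.70) = -0.047158
s₂ = 0.700000 − (-0.047158)·(0.700000 − 0.640000) / (-0.047158 − 0.059696) = 0.700000 − (-0.002829)/(-0.106854) = 0.673520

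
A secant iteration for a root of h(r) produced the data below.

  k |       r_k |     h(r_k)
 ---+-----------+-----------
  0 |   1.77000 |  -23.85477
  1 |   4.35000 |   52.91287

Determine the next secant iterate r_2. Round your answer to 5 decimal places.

2.57171

r_2 = 4.35000 − 52.91287·(4.35000 − 1.77000) / (52.91287 − (-23.85477))
   = 4.35000 − (136.5152046)/(76.7676400) = 2.5717090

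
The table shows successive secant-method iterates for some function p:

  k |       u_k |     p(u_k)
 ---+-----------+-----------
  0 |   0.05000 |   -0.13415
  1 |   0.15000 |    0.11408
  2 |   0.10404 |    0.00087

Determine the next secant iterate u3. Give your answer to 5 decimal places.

0.10369

u3 = 0.10404 − 0.00087·(0.10404 − 0.15000) / (0.00087 − 0.11408)
   = 0.10404 − (-0.0000400)/(-0.1132100) = 0.1036868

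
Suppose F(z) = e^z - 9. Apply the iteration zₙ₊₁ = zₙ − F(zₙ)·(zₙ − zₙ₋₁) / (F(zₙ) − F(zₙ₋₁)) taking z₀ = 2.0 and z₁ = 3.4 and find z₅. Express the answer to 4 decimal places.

F(2.0) = -1.610944, F(3.4) = 20.964100
z₂ = 3.400000 − 20.964100·(3.400000 − 2.000000) / (20.964100 − (-1.610944)) = 3.400000 − (29.349740)/(22.575044) = 2.099903
F(2.099903) = -0.834620
z₃ = 2.099903 − (-0.834620)·(2.099903 − 3.400000) / (-0.834620 − 20.964100) = 2.099903 − (1.085086)/(-21.798720) = 2.149681
F(2.149681) = -0.417881
z₄ = 2.149681 − (-0.417881)·(2.149681 − 2.099903) / (-0.417881 − (-0.834620)) = 2.149681 − (-0.020801)/(0.416738) = 2.199595
F(2.199595) = 0.021358
z₅ = 2.199595 − 0.021358·(2.199595 − 2.149681) / (0.021358 − (-0.417881)) = 2.199595 − (0.001066)/(0.439239) = 2.197168

2.1972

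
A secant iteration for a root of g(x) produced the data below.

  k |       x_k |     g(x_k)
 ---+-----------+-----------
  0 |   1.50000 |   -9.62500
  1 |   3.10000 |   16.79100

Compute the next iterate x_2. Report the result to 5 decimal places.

x_2 = 3.10000 − 16.79100·(3.10000 − 1.50000) / (16.79100 − (-9.62500))
   = 3.10000 − (26.8656000)/(26.4160000) = 2.0829800

2.08298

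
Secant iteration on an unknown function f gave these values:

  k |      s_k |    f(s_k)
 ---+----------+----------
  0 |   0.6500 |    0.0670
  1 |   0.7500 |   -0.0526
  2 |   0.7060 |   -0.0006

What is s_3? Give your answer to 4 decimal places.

0.7055

s_3 = 0.7060 − (-0.0006)·(0.7060 − 0.7500) / (-0.0006 − (-0.0526))
   = 0.7060 − (0.000026)/(0.052000) = 0.705492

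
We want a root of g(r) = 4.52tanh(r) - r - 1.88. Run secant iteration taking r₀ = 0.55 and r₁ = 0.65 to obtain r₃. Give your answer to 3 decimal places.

g(0.55) = -0.16765, g(0.65) = 0.05395
r₂ = 0.65000 − 0.05395·(0.65000 − 0.55000) / (0.05395 − (-0.16765)) = 0.65000 − (0.00539)/(0.22160) = 0.62565
g(0.62565) = 0.00318
r₃ = 0.62565 − 0.00318·(0.62565 − 0.65000) / (0.00318 − 0.05395) = 0.62565 − (-0.00008)/(-0.05076) = 0.62413

0.624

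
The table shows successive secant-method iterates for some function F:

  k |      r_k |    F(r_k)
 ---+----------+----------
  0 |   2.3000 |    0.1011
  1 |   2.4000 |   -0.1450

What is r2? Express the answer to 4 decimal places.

2.3411

r2 = 2.4000 − (-0.1450)·(2.4000 − 2.3000) / (-0.1450 − 0.1011)
   = 2.4000 − (-0.014500)/(-0.246100) = 2.341081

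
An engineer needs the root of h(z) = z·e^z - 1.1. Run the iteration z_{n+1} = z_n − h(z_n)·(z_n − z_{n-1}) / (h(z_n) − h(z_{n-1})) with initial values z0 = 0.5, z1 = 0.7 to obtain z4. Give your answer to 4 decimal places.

h(0.5) = -0.275639, h(0.7) = 0.309627
z2 = 0.700000 − 0.309627·(0.700000 − 0.500000) / (0.309627 − (-0.275639)) = 0.700000 − (0.061925)/(0.585266) = 0.594193
h(0.594193) = -0.023579
z3 = 0.594193 − (-0.023579)·(0.594193 − 0.700000) / (-0.023579 − 0.309627) = 0.594193 − (0.002495)/(-0.333206) = 0.601680
h(0.601680) = -0.001823
z4 = 0.601680 − (-0.001823)·(0.601680 − 0.594193) / (-0.001823 − (-0.023579)) = 0.601680 − (-0.000014)/(0.021756) = 0.602308

0.6023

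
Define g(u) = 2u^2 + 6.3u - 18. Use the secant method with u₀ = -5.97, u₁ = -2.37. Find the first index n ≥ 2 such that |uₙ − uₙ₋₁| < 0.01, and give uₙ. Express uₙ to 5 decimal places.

n = 6, uₙ = -4.96331

g(-5.97) = 15.6708000, g(-2.37) = -21.6972000
u₂ = -2.3700000 − (-21.6972000)·(3.6000000)/(-37.3680000) = -4.4602890;  |Δ| = 2.0902890
g(-4.4602890) = -6.3114646
u₃ = -4.4602890 − (-6.3114646)·(-2.0902890)/(15.3857354) = -5.3177576;  |Δ| = 0.8574686
g(-5.3177576) = 5.0552192
u₄ = -5.3177576 − 5.0552192·(-0.8574686)/(11.3666838) = -4.9364070;  |Δ| = 0.3813506
g(-4.9364070) = -0.3631358
u₅ = -4.9364070 − (-0.3631358)·(0.3813506)/(-5.4183550) = -4.9619650;  |Δ| = 0.0255580
g(-4.9619650) = -0.0181867
u₆ = -4.9619650 − (-0.0181867)·(-0.0255580)/(0.3449491) = -4.9633124;  |Δ| = 0.0013475
|u₆ − u₅| = 0.0013475 < 0.01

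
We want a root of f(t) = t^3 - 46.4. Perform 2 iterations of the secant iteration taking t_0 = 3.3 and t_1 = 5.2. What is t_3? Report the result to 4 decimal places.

3.5578

f(3.3) = -10.463000, f(5.2) = 94.208000
t_2 = 5.200000 − 94.208000·(5.200000 − 3.300000) / (94.208000 − (-10.463000)) = 5.200000 − (178.995200)/(104.671000) = 3.489926
f(3.489926) = -3.894170
t_3 = 3.489926 − (-3.894170)·(3.489926 − 5.200000) / (-3.894170 − 94.208000) = 3.489926 − (6.659321)/(-98.102170) = 3.557807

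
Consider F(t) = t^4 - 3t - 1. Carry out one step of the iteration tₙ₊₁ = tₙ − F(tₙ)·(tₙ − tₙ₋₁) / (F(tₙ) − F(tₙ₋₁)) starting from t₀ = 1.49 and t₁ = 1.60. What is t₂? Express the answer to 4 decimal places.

1.5360

F(1.49) = -0.541156, F(1.60) = 0.753600
t₂ = 1.600000 − 0.753600·(1.600000 − 1.490000) / (0.753600 − (-0.541156)) = 1.600000 − (0.082896)/(1.294756) = 1.535976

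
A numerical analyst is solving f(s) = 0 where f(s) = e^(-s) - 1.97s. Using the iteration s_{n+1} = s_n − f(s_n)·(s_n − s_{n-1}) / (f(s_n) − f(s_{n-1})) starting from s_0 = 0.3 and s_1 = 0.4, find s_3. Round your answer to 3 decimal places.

0.356

f(0.3) = 0.14982, f(0.4) = -0.11768
s_2 = 0.40000 − (-0.11768)·(0.40000 − 0.30000) / (-0.11768 − 0.14982) = 0.40000 − (-0.01177)/(-0.26750) = 0.35601
f(0.35601) = -0.00087
s_3 = 0.35601 − (-0.00087)·(0.35601 − 0.40000) / (-0.00087 − (-0.11768)) = 0.35601 − (0.00004)/(0.11681) = 0.35568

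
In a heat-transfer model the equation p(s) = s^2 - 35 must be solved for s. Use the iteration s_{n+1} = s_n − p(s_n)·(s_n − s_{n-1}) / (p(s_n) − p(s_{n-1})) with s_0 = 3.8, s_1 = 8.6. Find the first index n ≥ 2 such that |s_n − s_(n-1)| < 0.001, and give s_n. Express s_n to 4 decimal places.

n = 6, s_n = 5.9161

p(3.8) = -20.560000, p(8.6) = 38.960000
s_2 = 8.600000 − 38.960000·(4.800000)/(59.520000) = 5.458065;  |Δ| = 3.141935
p(5.458065) = -5.209532
s_3 = 5.458065 − (-5.209532)·(-3.141935)/(-44.169532) = 5.828637;  |Δ| = 0.370572
p(5.828637) = -1.026991
s_4 = 5.828637 − (-1.026991)·(0.370572)/(4.182541) = 5.919628;  |Δ| = 0.090991
p(5.919628) = 0.041998
s_5 = 5.919628 − 0.041998·(0.090991)/(1.068989) = 5.916053;  |Δ| = 0.003575
p(5.916053) = -0.000313
s_6 = 5.916053 − (-0.000313)·(-0.003575)/(-0.042311) = 5.916080;  |Δ| = 0.000026
|s_6 − s_5| = 0.000026 < 0.001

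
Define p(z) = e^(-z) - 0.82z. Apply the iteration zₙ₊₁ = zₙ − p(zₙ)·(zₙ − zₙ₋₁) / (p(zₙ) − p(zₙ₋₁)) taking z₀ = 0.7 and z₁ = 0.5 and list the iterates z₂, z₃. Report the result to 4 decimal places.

0.6435, 0.6419

p(0.7) = -0.077415, p(0.5) = 0.196531
z₂ = 0.500000 − 0.196531·(0.500000 − 0.700000) / (0.196531 − (-0.077415)) = 0.500000 − (-0.039306)/(0.273945) = 0.643482
p(0.643482) = -0.002195
z₃ = 0.643482 − (-0.002195)·(0.643482 − 0.500000) / (-0.002195 − 0.196531) = 0.643482 − (-0.000315)/(-0.198726) = 0.641897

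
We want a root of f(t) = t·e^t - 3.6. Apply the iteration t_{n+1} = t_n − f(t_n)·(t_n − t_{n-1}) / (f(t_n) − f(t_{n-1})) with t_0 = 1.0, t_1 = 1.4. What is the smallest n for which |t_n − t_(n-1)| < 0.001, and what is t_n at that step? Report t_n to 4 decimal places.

f(1.0) = -0.881718, f(1.4) = 2.077280
t_2 = 1.400000 − 2.077280·(0.400000)/(2.958998) = 1.119191;  |Δ| = 0.280809
f(1.119191) = -0.172614
t_3 = 1.119191 − (-0.172614)·(-0.280809)/(-2.249894) = 1.140735;  |Δ| = 0.021544
f(1.140735) = -0.030561
t_4 = 1.140735 − (-0.030561)·(0.021544)/(0.142053) = 1.145370;  |Δ| = 0.004635
f(1.145370) = 0.000592
t_5 = 1.145370 − 0.000592·(0.004635)/(0.031153) = 1.145282;  |Δ| = 0.000088
|t_5 − t_4| = 0.000088 < 0.001

n = 5, t_n = 1.1453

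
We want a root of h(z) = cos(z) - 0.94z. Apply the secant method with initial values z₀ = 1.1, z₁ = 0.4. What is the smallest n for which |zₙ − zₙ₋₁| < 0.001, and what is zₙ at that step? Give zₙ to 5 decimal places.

n = 5, zₙ = 0.76640

h(1.1) = -0.5804039, h(0.4) = 0.5450610
z₂ = 0.4000000 − 0.5450610·(-0.7000000)/(1.1254649) = 0.7390090;  |Δ| = 0.3390090
h(0.7390090) = 0.0444680
z₃ = 0.7390090 − 0.0444680·(0.3390090)/(-0.5005930) = 0.7691234;  |Δ| = 0.0301144
h(0.7691234) = -0.0044553
z₄ = 0.7691234 − (-0.0044553)·(0.0301144)/(-0.0489233) = 0.7663809;  |Δ| = 0.0027424
h(0.7663809) = 0.0000273
z₅ = 0.7663809 − 0.0000273·(-0.0027424)/(0.0044826) = 0.7663976;  |Δ| = 0.0000167
|z₅ − z₄| = 0.0000167 < 0.001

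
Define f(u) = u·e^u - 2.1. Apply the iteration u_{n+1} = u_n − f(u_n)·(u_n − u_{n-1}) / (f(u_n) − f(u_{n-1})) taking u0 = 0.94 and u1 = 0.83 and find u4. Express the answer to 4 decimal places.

f(0.94) = 0.306383, f(0.83) = -0.196545
u2 = 0.830000 − (-0.196545)·(0.830000 − 0.940000) / (-0.196545 − 0.306383) = 0.830000 − (0.021620)/(-0.502928) = 0.872988
f(0.872988) = -0.010019
u3 = 0.872988 − (-0.010019)·(0.872988 − 0.830000) / (-0.010019 − (-0.196545)) = 0.872988 − (-0.000431)/(0.186527) = 0.875297
f(0.875297) = 0.000353
u4 = 0.875297 − 0.000353·(0.875297 − 0.872988) / (0.000353 − (-0.010019)) = 0.875297 − (0.000001)/(0.010372) = 0.875219

0.8752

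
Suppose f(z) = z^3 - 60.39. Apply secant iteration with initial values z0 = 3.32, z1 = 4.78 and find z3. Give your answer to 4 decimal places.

3.8992

f(3.32) = -23.795632, f(4.78) = 48.825352
z2 = 4.780000 − 48.825352·(4.780000 − 3.320000) / (48.825352 − (-23.795632)) = 4.780000 − (71.285014)/(72.620984) = 3.798396
f(3.798396) = -5.587435
z3 = 3.798396 − (-5.587435)·(3.798396 − 4.780000) / (-5.587435 − 48.825352) = 3.798396 − (5.484646)/(-54.412787) = 3.899193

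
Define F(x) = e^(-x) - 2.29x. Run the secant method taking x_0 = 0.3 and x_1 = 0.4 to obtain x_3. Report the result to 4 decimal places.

F(0.3) = 0.053818, F(0.4) = -0.245680
x_2 = 0.400000 − (-0.245680)·(0.400000 − 0.300000) / (-0.245680 − 0.053818) = 0.400000 − (-0.024568)/(-0.299498) = 0.317969
F(0.317969) = -0.000525
x_3 = 0.317969 − (-0.000525)·(0.317969 − 0.400000) / (-0.000525 − (-0.245680)) = 0.317969 − (0.000043)/(0.245155) = 0.317794

0.3178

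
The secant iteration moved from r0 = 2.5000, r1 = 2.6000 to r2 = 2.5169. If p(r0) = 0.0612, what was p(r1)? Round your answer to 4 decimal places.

The secant line through (2.5000, 0.0612) and (2.6000, p(r1)) crosses zero at r2 = 2.5169.
So (2.5000, 0.0612), (2.6000, p(r1)), (2.5169, 0) are collinear:
p(r1) = 0.0612 · (2.6000 − 2.5169) / (2.5000 − 2.5169) = 0.0612 · (0.083100)/(-0.016900) = -0.300930

-0.3009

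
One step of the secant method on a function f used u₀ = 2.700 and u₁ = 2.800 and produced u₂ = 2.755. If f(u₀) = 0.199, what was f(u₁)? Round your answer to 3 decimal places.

The secant line through (2.700, 0.199) and (2.800, f(u₁)) crosses zero at u₂ = 2.755.
So (2.700, 0.199), (2.800, f(u₁)), (2.755, 0) are collinear:
f(u₁) = 0.199 · (2.800 − 2.755) / (2.700 − 2.755) = 0.199 · (0.04500)/(-0.05500) = -0.16282

-0.163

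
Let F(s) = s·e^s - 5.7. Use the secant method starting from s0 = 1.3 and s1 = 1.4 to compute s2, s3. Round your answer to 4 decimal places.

F(1.3) = -0.929914, F(1.4) = -0.022720
s2 = 1.400000 − (-0.022720)·(1.400000 − 1.300000) / (-0.022720 − (-0.929914)) = 1.400000 − (-0.002272)/(0.907194) = 1.402504
F(1.402504) = 0.001698
s3 = 1.402504 − 0.001698·(1.402504 − 1.400000) / (0.001698 − (-0.022720)) = 1.402504 − (0.000004)/(0.024418) = 1.402330

1.4025, 1.4023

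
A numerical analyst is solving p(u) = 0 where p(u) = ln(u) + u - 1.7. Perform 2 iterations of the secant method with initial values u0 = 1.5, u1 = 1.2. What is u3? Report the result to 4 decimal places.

1.3789

p(1.5) = 0.205465, p(1.2) = -0.317678
u2 = 1.200000 − (-0.317678)·(1.200000 − 1.500000) / (-0.317678 − 0.205465) = 1.200000 − (0.095304)/(-0.523144) = 1.382175
p(1.382175) = 0.005833
u3 = 1.382175 − 0.005833·(1.382175 − 1.200000) / (0.005833 − (-0.317678)) = 1.382175 − (0.001063)/(0.323511) = 1.378890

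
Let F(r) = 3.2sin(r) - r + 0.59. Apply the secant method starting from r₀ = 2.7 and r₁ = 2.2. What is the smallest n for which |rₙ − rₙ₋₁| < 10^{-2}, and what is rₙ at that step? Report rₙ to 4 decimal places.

n = 4, rₙ = 2.5014

F(2.7) = -0.742384, F(2.2) = 0.977188
r₂ = 2.200000 − 0.977188·(-0.500000)/(1.719573) = 2.484137;  |Δ| = 0.284137
F(2.484137) = 0.061399
r₃ = 2.484137 − 0.061399·(0.284137)/(-0.915790) = 2.503187;  |Δ| = 0.019050
F(2.503187) = -0.006255
r₄ = 2.503187 − (-0.006255)·(0.019050)/(-0.067654) = 2.501425;  |Δ| = 0.001761
|r₄ − r₃| = 0.001761 < 10^{-2}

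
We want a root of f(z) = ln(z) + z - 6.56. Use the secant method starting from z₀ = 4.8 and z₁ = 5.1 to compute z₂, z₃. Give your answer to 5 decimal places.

4.95921, 4.95883

f(4.8) = -0.1913841, f(5.1) = 0.1692405
z₂ = 5.1000000 − 0.1692405·(5.1000000 − 4.8000000) / (0.1692405 − (-0.1913841)) = 5.1000000 − (0.0507722)/(0.3606246) = 4.9592105
f(4.9592105) = 0.0004570
z₃ = 4.9592105 − 0.0004570·(4.9592105 − 5.1000000) / (0.0004570 − 0.1692405) = 4.9592105 − (-0.0000643)/(-0.1687835) = 4.9588293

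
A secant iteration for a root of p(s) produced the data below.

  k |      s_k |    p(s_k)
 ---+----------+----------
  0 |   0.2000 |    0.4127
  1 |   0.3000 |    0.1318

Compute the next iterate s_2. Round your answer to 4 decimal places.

s_2 = 0.3000 − 0.1318·(0.3000 − 0.2000) / (0.1318 − 0.4127)
   = 0.3000 − (0.013180)/(-0.280900) = 0.346921

0.3469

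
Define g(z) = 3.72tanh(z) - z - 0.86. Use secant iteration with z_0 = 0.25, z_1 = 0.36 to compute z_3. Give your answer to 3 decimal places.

g(0.25) = -0.19890, g(0.36) = 0.06420
z_2 = 0.36000 − 0.06420·(0.36000 − 0.25000) / (0.06420 − (-0.19890)) = 0.36000 − (0.00706)/(0.26310) = 0.33316
g(0.33316) = 0.00229
z_3 = 0.33316 − 0.00229·(0.33316 − 0.36000) / (0.00229 − 0.06420) = 0.33316 − (-0.00006)/(-0.06191) = 0.33217

0.332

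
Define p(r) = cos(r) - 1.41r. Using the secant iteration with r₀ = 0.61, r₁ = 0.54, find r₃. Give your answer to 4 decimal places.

0.5895

p(0.61) = -0.040452, p(0.54) = 0.096309
r₂ = 0.540000 − 0.096309·(0.540000 − 0.610000) / (0.096309 − (-0.040452)) = 0.540000 − (-0.006742)/(0.136761) = 0.589295
p(0.589295) = 0.000427
r₃ = 0.589295 − 0.000427·(0.589295 − 0.540000) / (0.000427 − 0.096309) = 0.589295 − (0.000021)/(-0.095882) = 0.589514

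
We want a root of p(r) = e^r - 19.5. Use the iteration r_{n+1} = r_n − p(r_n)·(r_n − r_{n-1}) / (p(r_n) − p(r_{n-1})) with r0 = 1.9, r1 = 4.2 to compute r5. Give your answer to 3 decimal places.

p(1.9) = -12.81411, p(4.2) = 47.18633
r2 = 4.20000 − 47.18633·(4.20000 − 1.90000) / (47.18633 − (-12.81411)) = 4.20000 − (108.52856)/(60.00044) = 2.39120
p(2.39120) = -8.57336
r3 = 2.39120 − (-8.57336)·(2.39120 − 4.20000) / (-8.57336 − 47.18633) = 2.39120 − (15.50746)/(-55.75969) = 2.66932
p(2.66932) = -5.06990
r4 = 2.66932 − (-5.06990)·(2.66932 − 2.39120) / (-5.06990 − (-8.57336)) = 2.66932 − (-1.41000)/(3.50346) = 3.07178
p(3.07178) = 2.08020
r5 = 3.07178 − 2.08020·(3.07178 − 2.66932) / (2.08020 − (-5.06990)) = 3.07178 − (0.83720)/(7.15010) = 2.95469

2.955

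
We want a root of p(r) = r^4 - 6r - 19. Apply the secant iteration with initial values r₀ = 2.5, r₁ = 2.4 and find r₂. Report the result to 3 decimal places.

2.404

p(2.5) = 5.06250, p(2.4) = -0.22240
r₂ = 2.40000 − (-0.22240)·(2.40000 − 2.50000) / (-0.22240 − 5.06250) = 2.40000 − (0.02224)/(-5.28490) = 2.40421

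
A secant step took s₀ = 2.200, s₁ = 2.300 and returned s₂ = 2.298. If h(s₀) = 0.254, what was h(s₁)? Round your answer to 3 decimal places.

The secant line through (2.200, 0.254) and (2.300, h(s₁)) crosses zero at s₂ = 2.298.
So (2.200, 0.254), (2.300, h(s₁)), (2.298, 0) are collinear:
h(s₁) = 0.254 · (2.300 − 2.298) / (2.200 − 2.298) = 0.254 · (0.00200)/(-0.09800) = -0.00518

-0.005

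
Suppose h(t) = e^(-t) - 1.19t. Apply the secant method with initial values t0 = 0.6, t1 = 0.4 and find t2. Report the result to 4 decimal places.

0.5081

h(0.6) = -0.165188, h(0.4) = 0.194320
t2 = 0.400000 − 0.194320·(0.400000 − 0.600000) / (0.194320 − (-0.165188)) = 0.400000 − (-0.038864)/(0.359508) = 0.508103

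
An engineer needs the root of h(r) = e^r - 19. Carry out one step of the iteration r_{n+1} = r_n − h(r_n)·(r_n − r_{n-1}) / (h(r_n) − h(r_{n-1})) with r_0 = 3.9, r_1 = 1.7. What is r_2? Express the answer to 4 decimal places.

2.3774

h(3.9) = 30.402449, h(1.7) = -13.526053
r_2 = 1.700000 − (-13.526053)·(1.700000 − 3.900000) / (-13.526053 − 30.402449) = 1.700000 − (29.757316)/(-43.928502) = 2.377403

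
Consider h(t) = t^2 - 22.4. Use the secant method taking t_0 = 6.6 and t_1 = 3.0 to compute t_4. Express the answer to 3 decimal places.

h(6.6) = 21.16000, h(3.0) = -13.40000
t_2 = 3.00000 − (-13.40000)·(3.00000 − 6.60000) / (-13.40000 − 21.16000) = 3.00000 − (48.24000)/(-34.56000) = 4.39583
h(4.39583) = -3.07665
t_3 = 4.39583 − (-3.07665)·(4.39583 − 3.00000) / (-3.07665 − (-13.40000)) = 4.39583 − (-4.29449)/(10.32335) = 4.81183
h(4.81183) = 0.75372
t_4 = 4.81183 − 0.75372·(4.81183 − 4.39583) / (0.75372 − (-3.07665)) = 4.81183 − (0.31354)/(3.83037) = 4.72997

4.730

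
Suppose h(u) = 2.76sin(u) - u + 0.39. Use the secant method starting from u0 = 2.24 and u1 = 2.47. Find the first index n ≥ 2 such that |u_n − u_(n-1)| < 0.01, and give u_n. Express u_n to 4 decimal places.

n = 3, u_n = 2.3511

h(2.24) = 0.314712, h(2.47) = -0.362635
u2 = 2.470000 − (-0.362635)·(0.230000)/(-0.677347) = 2.346864;  |Δ| = 0.123136
h(2.346864) = 0.012876
u3 = 2.346864 − 0.012876·(-0.123136)/(0.375512) = 2.351086;  |Δ| = 0.004222
|u3 − u2| = 0.004222 < 0.01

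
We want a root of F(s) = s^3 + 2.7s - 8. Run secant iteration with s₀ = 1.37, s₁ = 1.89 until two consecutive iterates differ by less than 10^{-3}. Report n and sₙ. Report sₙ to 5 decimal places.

n = 5, sₙ = 1.55916

F(1.37) = -1.7296470, F(1.89) = 3.8542690
s₂ = 1.8900000 − 3.8542690·(0.5200000)/(5.5839160) = 1.5310727;  |Δ| = 0.3589273
F(1.5310727) = -0.2769882
s₃ = 1.5310727 − (-0.2769882)·(-0.3589273)/(-4.1312572) = 1.5551377;  |Δ| = 0.0240650
F(1.5551377) = -0.0401006
s₄ = 1.5551377 − (-0.0401006)·(0.0240650)/(0.2368876) = 1.5592114;  |Δ| = 0.0040737
F(1.5592114) = 0.0005325
s₅ = 1.5592114 − 0.0005325·(0.0040737)/(0.0406331) = 1.5591580;  |Δ| = 0.0000534
|s₅ − s₄| = 0.0000534 < 10^{-3}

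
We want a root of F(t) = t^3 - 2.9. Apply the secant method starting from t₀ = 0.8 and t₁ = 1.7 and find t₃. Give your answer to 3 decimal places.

F(0.8) = -2.38800, F(1.7) = 2.01300
t₂ = 1.70000 − 2.01300·(1.70000 − 0.80000) / (2.01300 − (-2.38800)) = 1.70000 − (1.81170)/(4.40100) = 1.28834
F(1.28834) = -0.76157
t₃ = 1.28834 − (-0.76157)·(1.28834 − 1.70000) / (-0.76157 − 2.01300) = 1.28834 − (0.31351)/(-2.77457) = 1.40134

1.401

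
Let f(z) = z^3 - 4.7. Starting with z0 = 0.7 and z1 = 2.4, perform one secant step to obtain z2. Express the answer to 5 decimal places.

1.24943

f(0.7) = -4.3570000, f(2.4) = 9.1240000
z2 = 2.4000000 − 9.1240000·(2.4000000 − 0.7000000) / (9.1240000 − (-4.3570000)) = 2.4000000 − (15.5108000)/(13.4810000) = 1.2494325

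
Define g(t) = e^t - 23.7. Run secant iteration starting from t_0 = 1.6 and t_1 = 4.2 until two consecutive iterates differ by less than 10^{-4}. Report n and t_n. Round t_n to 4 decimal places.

n = 8, t_n = 3.1655

g(1.6) = -18.746968, g(4.2) = 42.986331
t_2 = 4.200000 − 42.986331·(2.600000)/(61.733299) = 2.389560;  |Δ| = 1.810440
g(2.389560) = -12.791312
t_3 = 2.389560 − (-12.791312)·(-1.810440)/(-55.777643) = 2.804742;  |Δ| = 0.415183
g(2.804742) = -7.177185
t_4 = 2.804742 − (-7.177185)·(0.415183)/(5.614127) = 3.335518;  |Δ| = 0.530776
g(3.335518) = 4.392928
t_5 = 3.335518 − 4.392928·(0.530776)/(11.570113) = 3.133994;  |Δ| = 0.201524
g(3.133994) = -0.734490
t_6 = 3.133994 − (-0.734490)·(-0.201524)/(-5.127418) = 3.162861;  |Δ| = 0.028868
g(3.162861) = -0.061863
t_7 = 3.162861 − (-0.061863)·(0.028868)/(0.672627) = 3.165516;  |Δ| = 0.002655
g(3.165516) = 0.000981
t_8 = 3.165516 − 0.000981·(0.002655)/(0.062843) = 3.165475;  |Δ| = 0.000041
|t_8 − t_7| = 0.000041 < 10^{-4}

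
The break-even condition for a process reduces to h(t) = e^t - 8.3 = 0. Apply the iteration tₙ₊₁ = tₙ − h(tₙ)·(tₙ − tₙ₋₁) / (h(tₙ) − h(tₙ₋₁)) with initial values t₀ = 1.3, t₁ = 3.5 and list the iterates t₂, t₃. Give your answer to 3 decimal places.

h(1.3) = -4.63070, h(3.5) = 24.81545
t₂ = 3.50000 − 24.81545·(3.50000 − 1.30000) / (24.81545 − (-4.63070)) = 3.50000 − (54.59399)/(29.44616) = 1.64597
h(1.64597) = -3.11395
t₃ = 1.64597 − (-3.11395)·(1.64597 − 3.50000) / (-3.11395 − 24.81545) = 1.64597 − (5.77335)/(-27.92940) = 1.85268

1.646, 1.853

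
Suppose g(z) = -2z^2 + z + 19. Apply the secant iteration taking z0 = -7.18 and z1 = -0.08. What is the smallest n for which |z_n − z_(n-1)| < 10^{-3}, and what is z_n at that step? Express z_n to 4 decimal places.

n = 8, z_n = -2.8423

g(-7.18) = -91.284800, g(-0.08) = 18.907200
z2 = -0.080000 − 18.907200·(7.100000)/(110.192000) = -1.298247;  |Δ| = 1.218247
g(-1.298247) = 14.330860
z3 = -1.298247 − 14.330860·(-1.218247)/(-4.576340) = -5.113203;  |Δ| = 3.814955
g(-5.113203) = -38.402886
z4 = -5.113203 − (-38.402886)·(-3.814955)/(-52.733746) = -2.334995;  |Δ| = 2.778208
g(-2.334995) = 5.760601
z5 = -2.334995 − 5.760601·(2.778208)/(44.163487) = -2.697379;  |Δ| = 0.362384
g(-2.697379) = 1.750912
z6 = -2.697379 − 1.750912·(-0.362384)/(-4.009689) = -2.855622;  |Δ| = 0.158242
g(-2.855622) = -0.164770
z7 = -2.855622 − (-0.164770)·(-0.158242)/(-1.915682) = -2.842011;  |Δ| = 0.013611
g(-2.842011) = 0.003937
z8 = -2.842011 − 0.003937·(0.013611)/(0.168707) = -2.842329;  |Δ| = 0.000318
|z8 − z7| = 0.000318 < 10^{-3}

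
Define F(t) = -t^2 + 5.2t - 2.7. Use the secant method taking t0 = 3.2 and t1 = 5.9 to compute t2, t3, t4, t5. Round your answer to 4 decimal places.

4.1487, 4.4914, 4.6317, 4.6144

F(3.2) = 3.700000, F(5.9) = -6.830000
t2 = 5.900000 − (-6.830000)·(5.900000 − 3.200000) / (-6.830000 − 3.700000) = 5.900000 − (-18.441000)/(-10.530000) = 4.148718
F(4.148718) = 1.661473
t3 = 4.148718 − 1.661473·(4.148718 − 5.900000) / (1.661473 − (-6.830000)) = 4.148718 − (-2.909707)/(8.491473) = 4.491380
F(4.491380) = 0.482681
t4 = 4.491380 − 0.482681·(4.491380 − 4.148718) / (0.482681 − 1.661473) = 4.491380 − (0.165397)/(-1.178792) = 4.631690
F(4.631690) = -0.067766
t5 = 4.631690 − (-0.067766)·(4.631690 − 4.491380) / (-0.067766 − 0.482681) = 4.631690 − (-0.009508)/(-0.550447) = 4.614417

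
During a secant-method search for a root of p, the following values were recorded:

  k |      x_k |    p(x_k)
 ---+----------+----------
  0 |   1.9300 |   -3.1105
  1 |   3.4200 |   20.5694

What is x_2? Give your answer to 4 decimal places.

2.1257

x_2 = 3.4200 − 20.5694·(3.4200 − 1.9300) / (20.5694 − (-3.1105))
   = 3.4200 − (30.648406)/(23.679900) = 2.125721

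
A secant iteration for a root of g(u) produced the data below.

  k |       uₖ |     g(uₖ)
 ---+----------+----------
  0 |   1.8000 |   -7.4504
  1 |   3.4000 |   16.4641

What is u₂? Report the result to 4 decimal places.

u₂ = 3.4000 − 16.4641·(3.4000 − 1.8000) / (16.4641 − (-7.4504))
   = 3.4000 − (26.342560)/(23.914500) = 2.298469

2.2985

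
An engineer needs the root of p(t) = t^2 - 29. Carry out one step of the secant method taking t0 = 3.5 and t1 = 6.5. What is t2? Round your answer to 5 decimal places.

5.17500

p(3.5) = -16.7500000, p(6.5) = 13.2500000
t2 = 6.5000000 − 13.2500000·(6.5000000 − 3.5000000) / (13.2500000 − (-16.7500000)) = 6.5000000 − (39.7500000)/(30.0000000) = 5.1750000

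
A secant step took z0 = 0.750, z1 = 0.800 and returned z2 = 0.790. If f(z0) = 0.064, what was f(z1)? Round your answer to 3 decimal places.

The secant line through (0.750, 0.064) and (0.800, f(z1)) crosses zero at z2 = 0.790.
So (0.750, 0.064), (0.800, f(z1)), (0.790, 0) are collinear:
f(z1) = 0.064 · (0.800 − 0.790) / (0.750 − 0.790) = 0.064 · (0.01000)/(-0.04000) = -0.01600

-0.016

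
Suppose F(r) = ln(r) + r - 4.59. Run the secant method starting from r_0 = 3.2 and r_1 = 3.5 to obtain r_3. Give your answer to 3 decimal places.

F(3.2) = -0.22685, F(3.5) = 0.16276
r_2 = 3.50000 − 0.16276·(3.50000 − 3.20000) / (0.16276 − (-0.22685)) = 3.50000 − (0.04883)/(0.38961) = 3.37467
F(3.37467) = 0.00097
r_3 = 3.37467 − 0.00097·(3.37467 − 3.50000) / (0.00097 − 0.16276) = 3.37467 − (-0.00012)/(-0.16179) = 3.37392

3.374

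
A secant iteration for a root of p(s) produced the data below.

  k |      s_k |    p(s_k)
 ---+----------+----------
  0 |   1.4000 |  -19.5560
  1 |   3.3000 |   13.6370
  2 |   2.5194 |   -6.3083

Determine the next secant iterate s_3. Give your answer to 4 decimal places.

s_3 = 2.5194 − (-6.3083)·(2.5194 − 3.3000) / (-6.3083 − 13.6370)
   = 2.5194 − (4.924259)/(-19.945300) = 2.766288

2.7663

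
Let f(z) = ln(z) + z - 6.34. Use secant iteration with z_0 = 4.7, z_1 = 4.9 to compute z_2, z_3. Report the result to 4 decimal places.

4.7765, 4.7763

f(4.7) = -0.092437, f(4.9) = 0.149235
z_2 = 4.900000 − 0.149235·(4.900000 − 4.700000) / (0.149235 − (-0.092437)) = 4.900000 − (0.029847)/(0.241673) = 4.776498
f(4.776498) = 0.000206
z_3 = 4.776498 − 0.000206·(4.776498 − 4.900000) / (0.000206 − 0.149235) = 4.776498 − (-0.000025)/(-0.149029) = 4.776328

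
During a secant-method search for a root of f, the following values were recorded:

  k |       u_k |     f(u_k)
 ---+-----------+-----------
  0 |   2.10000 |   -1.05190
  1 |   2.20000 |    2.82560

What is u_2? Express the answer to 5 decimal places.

u_2 = 2.20000 − 2.82560·(2.20000 − 2.10000) / (2.82560 − (-1.05190))
   = 2.20000 − (0.2825600)/(3.8775000) = 2.1271283

2.12713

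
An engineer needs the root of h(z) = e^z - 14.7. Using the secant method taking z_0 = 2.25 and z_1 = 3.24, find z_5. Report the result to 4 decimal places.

h(2.25) = -5.212264, h(3.24) = 10.833722
z_2 = 3.240000 − 10.833722·(3.240000 − 2.250000) / (10.833722 − (-5.212264)) = 3.240000 − (10.725385)/(16.045986) = 2.571585
h(2.571585) = -1.613455
z_3 = 2.571585 − (-1.613455)·(2.571585 − 3.240000) / (-1.613455 − 10.833722) = 2.571585 − (1.078458)/(-12.447177) = 2.658227
h(2.658227) = -0.429030
z_4 = 2.658227 − (-0.429030)·(2.658227 − 2.571585) / (-0.429030 − (-1.613455)) = 2.658227 − (-0.037172)/(1.184425) = 2.689612
h(2.689612) = 0.025957
z_5 = 2.689612 − 0.025957·(2.689612 − 2.658227) / (0.025957 − (-0.429030)) = 2.689612 − (0.000815)/(0.454987) = 2.687821

2.6878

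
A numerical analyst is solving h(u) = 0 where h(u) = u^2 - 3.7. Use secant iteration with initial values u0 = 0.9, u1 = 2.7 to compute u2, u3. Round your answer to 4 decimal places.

h(0.9) = -2.890000, h(2.7) = 3.590000
u2 = 2.700000 − 3.590000·(2.700000 − 0.900000) / (3.590000 − (-2.890000)) = 2.700000 − (6.462000)/(6.480000) = 1.702778
h(1.702778) = -0.800548
u3 = 1.702778 − (-0.800548)·(1.702778 − 2.700000) / (-0.800548 − 3.590000) = 1.702778 − (0.798324)/(-4.390548) = 1.884606

1.7028, 1.8846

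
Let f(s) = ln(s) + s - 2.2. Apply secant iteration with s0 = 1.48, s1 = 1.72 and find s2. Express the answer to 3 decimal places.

f(1.48) = -0.32796, f(1.72) = 0.06232
s2 = 1.72000 − 0.06232·(1.72000 − 1.48000) / (0.06232 − (-0.32796)) = 1.72000 − (0.01496)/(0.39028) = 1.68167

1.682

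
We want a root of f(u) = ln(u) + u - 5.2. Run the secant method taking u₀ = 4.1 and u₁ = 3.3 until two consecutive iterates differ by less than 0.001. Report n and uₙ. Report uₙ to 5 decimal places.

f(4.1) = 0.3109870, f(3.3) = -0.7060775
u₂ = 3.3000000 − (-0.7060775)·(-0.8000000)/(-1.0170645) = 3.8553847;  |Δ| = 0.5553847
f(3.8553847) = 0.0048554
u₃ = 3.8553847 − 0.0048554·(0.5553847)/(0.7109330) = 3.8515916;  |Δ| = 0.0037931
f(3.8515916) = 0.0000780
u₄ = 3.8515916 − 0.0000780·(-0.0037931)/(-0.0047774) = 3.8515296;  |Δ| = 0.0000619
|u₄ − u₃| = 0.0000619 < 0.001

n = 4, uₙ = 3.85153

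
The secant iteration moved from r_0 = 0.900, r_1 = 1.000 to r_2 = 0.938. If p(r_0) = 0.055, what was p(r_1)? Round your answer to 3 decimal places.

The secant line through (0.900, 0.055) and (1.000, p(r_1)) crosses zero at r_2 = 0.938.
So (0.900, 0.055), (1.000, p(r_1)), (0.938, 0) are collinear:
p(r_1) = 0.055 · (1.000 − 0.938) / (0.900 − 0.938) = 0.055 · (0.06200)/(-0.03800) = -0.08974

-0.090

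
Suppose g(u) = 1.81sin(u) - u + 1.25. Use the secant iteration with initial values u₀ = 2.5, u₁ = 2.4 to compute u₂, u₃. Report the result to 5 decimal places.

g(2.5) = -0.1667654, g(2.4) = 0.0725884
u₂ = 2.4000000 − 0.0725884·(2.4000000 − 2.5000000) / (0.0725884 − (-0.1667654)) = 2.4000000 − (-0.0072588)/(0.2393538) = 2.4303268
g(2.4303268) = 0.0012289
u₃ = 2.4303268 − 0.0012289·(2.4303268 − 2.4000000) / (0.0012289 − 0.0725884) = 2.4303268 − (0.0000373)/(-0.0713594) = 2.4308491

2.43033, 2.43085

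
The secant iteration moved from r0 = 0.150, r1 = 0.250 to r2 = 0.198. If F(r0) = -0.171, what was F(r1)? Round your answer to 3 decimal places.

0.185

The secant line through (0.150, -0.171) and (0.250, F(r1)) crosses zero at r2 = 0.198.
So (0.150, -0.171), (0.250, F(r1)), (0.198, 0) are collinear:
F(r1) = -0.171 · (0.250 − 0.198) / (0.150 − 0.198) = -0.171 · (0.05200)/(-0.04800) = 0.18525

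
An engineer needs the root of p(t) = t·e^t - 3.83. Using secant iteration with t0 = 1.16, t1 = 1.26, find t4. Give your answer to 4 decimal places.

1.1786

p(1.16) = -0.129677, p(1.26) = 0.612031
t2 = 1.260000 − 0.612031·(1.260000 − 1.160000) / (0.612031 − (-0.129677)) = 1.260000 − (0.061203)/(0.741708) = 1.177484
p(1.177484) = -0.007658
t3 = 1.177484 − (-0.007658)·(1.177484 − 1.260000) / (-0.007658 − 0.612031) = 1.177484 − (0.000632)/(-0.619689) = 1.178503
p(1.178503) = -0.000445
t4 = 1.178503 − (-0.000445)·(1.178503 − 1.177484) / (-0.000445 − (-0.007658)) = 1.178503 − (0.000000)/(0.007214) = 1.178566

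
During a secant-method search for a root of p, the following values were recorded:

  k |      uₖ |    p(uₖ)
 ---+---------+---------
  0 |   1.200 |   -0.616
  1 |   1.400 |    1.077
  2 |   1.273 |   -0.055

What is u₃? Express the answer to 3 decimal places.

1.279

u₃ = 1.273 − (-0.055)·(1.273 − 1.400) / (-0.055 − 1.077)
   = 1.273 − (0.00698)/(-1.13200) = 1.27917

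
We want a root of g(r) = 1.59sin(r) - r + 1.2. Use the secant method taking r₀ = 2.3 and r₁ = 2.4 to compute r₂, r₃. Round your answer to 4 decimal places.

2.3405, 2.3411

g(2.3) = 0.085671, g(2.4) = -0.126014
r₂ = 2.400000 − (-0.126014)·(2.400000 − 2.300000) / (-0.126014 − 0.085671) = 2.400000 − (-0.012601)/(-0.211685) = 2.340471
g(2.340471) = 0.001367
r₃ = 2.340471 − 0.001367·(2.340471 − 2.400000) / (0.001367 − (-0.126014)) = 2.340471 − (-0.000081)/(0.127380) = 2.341110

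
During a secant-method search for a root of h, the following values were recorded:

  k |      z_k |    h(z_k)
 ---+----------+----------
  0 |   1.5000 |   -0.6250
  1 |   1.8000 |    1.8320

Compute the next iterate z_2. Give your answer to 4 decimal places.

z_2 = 1.8000 − 1.8320·(1.8000 − 1.5000) / (1.8320 − (-0.6250))
   = 1.8000 − (0.549600)/(2.457000) = 1.576313

1.5763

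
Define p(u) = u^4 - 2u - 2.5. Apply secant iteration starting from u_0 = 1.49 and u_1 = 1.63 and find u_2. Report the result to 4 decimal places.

1.5317

p(1.49) = -0.551156, p(1.63) = 1.299118
u_2 = 1.630000 − 1.299118·(1.630000 − 1.490000) / (1.299118 − (-0.551156)) = 1.630000 − (0.181876)/(1.850274) = 1.531703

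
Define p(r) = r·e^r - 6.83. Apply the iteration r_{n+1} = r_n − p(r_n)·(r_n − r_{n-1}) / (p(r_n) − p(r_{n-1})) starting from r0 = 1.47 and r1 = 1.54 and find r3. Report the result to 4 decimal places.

p(1.47) = -0.436624, p(1.54) = 0.353469
r2 = 1.540000 − 0.353469·(1.540000 − 1.470000) / (0.353469 − (-0.436624)) = 1.540000 − (0.024743)/(0.790093) = 1.508684
p(1.508684) = -0.009579
r3 = 1.508684 − (-0.009579)·(1.508684 − 1.540000) / (-0.009579 − 0.353469) = 1.508684 − (0.000300)/(-0.363048) = 1.509510

1.5095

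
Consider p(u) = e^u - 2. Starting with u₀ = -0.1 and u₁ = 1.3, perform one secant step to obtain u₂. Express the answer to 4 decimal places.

p(-0.1) = -1.095163, p(1.3) = 1.669297
u₂ = 1.300000 − 1.669297·(1.300000 − (-0.100000)) / (1.669297 − (-1.095163)) = 1.300000 − (2.337015)/(2.764459) = 0.454621

0.4546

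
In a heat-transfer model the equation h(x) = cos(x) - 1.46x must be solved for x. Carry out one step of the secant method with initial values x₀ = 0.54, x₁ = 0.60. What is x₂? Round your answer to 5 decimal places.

h(0.54) = 0.0693087, h(0.60) = -0.0506644
x₂ = 0.6000000 − (-0.0506644)·(0.6000000 − 0.5400000) / (-0.0506644 − 0.0693087) = 0.6000000 − (-0.0030399)/(-0.1199731) = 0.5746621

0.57466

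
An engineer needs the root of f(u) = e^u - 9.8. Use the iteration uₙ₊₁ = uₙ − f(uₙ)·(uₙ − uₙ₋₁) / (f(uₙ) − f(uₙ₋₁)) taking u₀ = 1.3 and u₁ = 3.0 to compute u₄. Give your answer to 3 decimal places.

2.304

f(1.3) = -6.13070, f(3.0) = 10.28554
u₂ = 3.00000 − 10.28554·(3.00000 − 1.30000) / (10.28554 − (-6.13070)) = 3.00000 − (17.48541)/(16.41624) = 1.93487
f(1.93487) = -2.87685
u₃ = 1.93487 − (-2.87685)·(1.93487 − 3.00000) / (-2.87685 − 10.28554) = 1.93487 − (3.06421)/(-13.16239) = 2.16767
f(2.16767) = -1.06208
u₄ = 2.16767 − (-1.06208)·(2.16767 − 1.93487) / (-1.06208 − (-2.87685)) = 2.16767 − (-0.24725)/(1.81477) = 2.30392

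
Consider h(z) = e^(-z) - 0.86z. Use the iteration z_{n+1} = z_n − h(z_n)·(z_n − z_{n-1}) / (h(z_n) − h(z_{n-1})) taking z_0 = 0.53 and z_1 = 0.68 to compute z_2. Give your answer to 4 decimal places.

0.6244

h(0.53) = 0.132805, h(0.68) = -0.078183
z_2 = 0.680000 − (-0.078183)·(0.680000 − 0.530000) / (-0.078183 − 0.132805) = 0.680000 − (-0.011727)/(-0.210988) = 0.624416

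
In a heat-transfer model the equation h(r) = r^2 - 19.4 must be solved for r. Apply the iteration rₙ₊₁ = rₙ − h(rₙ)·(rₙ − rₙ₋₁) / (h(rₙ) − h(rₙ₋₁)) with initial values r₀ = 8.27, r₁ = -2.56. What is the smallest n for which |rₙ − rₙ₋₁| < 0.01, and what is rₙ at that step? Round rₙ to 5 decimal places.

h(8.27) = 48.9929000, h(-2.56) = -12.8464000
r₂ = -2.5600000 − (-12.8464000)·(-10.8300000)/(-61.8393000) = -0.3101926;  |Δ| = 2.2498074
h(-0.3101926) = -19.3037805
r₃ = -0.3101926 − (-19.3037805)·(2.2498074)/(-6.4573805) = -7.0357971;  |Δ| = 6.7256045
h(-7.0357971) = 30.1024413
r₄ = -7.0357971 − 30.1024413·(-6.7256045)/(49.4062218) = -2.9379911;  |Δ| = 4.0978060
h(-2.9379911) = -10.7682083
r₅ = -2.9379911 − (-10.7682083)·(4.0978060)/(-40.8706496) = -4.0176419;  |Δ| = 1.0796508
h(-4.0176419) = -3.2585537
r₆ = -4.0176419 − (-3.2585537)·(-1.0796508)/(7.5096546) = -4.4861188;  |Δ| = 0.4684769
h(-4.4861188) = 0.7252622
r₇ = -4.4861188 − 0.7252622·(-0.4684769)/(3.9838159) = -4.4008316;  |Δ| = 0.0852872
h(-4.4008316) = -0.0326812
r₈ = -4.4008316 − (-0.0326812)·(0.0852872)/(-0.7579433) = -4.4045090;  |Δ| = 0.0036774
|r₈ − r₇| = 0.0036774 < 0.01

n = 8, rₙ = -4.40451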